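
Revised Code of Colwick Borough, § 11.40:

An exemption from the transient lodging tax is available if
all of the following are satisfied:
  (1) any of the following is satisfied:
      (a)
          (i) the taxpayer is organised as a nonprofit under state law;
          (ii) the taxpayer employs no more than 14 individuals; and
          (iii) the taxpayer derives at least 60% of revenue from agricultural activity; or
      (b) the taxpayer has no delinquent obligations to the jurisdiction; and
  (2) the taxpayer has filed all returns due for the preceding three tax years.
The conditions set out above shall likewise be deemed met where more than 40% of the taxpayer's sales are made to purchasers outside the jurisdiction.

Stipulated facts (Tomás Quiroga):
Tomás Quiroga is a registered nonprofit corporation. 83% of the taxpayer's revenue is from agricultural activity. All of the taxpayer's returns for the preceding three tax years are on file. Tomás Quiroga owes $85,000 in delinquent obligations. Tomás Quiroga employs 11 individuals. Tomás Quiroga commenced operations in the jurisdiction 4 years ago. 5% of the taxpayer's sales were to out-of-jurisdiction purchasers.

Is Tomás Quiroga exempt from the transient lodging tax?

(i) nonprofit — satisfied.
(ii) ≤ 14 employees — holds.
(iii) ≥60% agricultural — met.
So (a) is satisfied (T AND T AND T).
(b) no delinquency — not satisfied.
(1) = T OR F = true.
(2) returns current — satisfied.
So Overall is satisfied (T AND T).
Exception (>40% out-of-jur. sales) — not satisfied.
Result: main true OR exception false → true.

Yes — exempt.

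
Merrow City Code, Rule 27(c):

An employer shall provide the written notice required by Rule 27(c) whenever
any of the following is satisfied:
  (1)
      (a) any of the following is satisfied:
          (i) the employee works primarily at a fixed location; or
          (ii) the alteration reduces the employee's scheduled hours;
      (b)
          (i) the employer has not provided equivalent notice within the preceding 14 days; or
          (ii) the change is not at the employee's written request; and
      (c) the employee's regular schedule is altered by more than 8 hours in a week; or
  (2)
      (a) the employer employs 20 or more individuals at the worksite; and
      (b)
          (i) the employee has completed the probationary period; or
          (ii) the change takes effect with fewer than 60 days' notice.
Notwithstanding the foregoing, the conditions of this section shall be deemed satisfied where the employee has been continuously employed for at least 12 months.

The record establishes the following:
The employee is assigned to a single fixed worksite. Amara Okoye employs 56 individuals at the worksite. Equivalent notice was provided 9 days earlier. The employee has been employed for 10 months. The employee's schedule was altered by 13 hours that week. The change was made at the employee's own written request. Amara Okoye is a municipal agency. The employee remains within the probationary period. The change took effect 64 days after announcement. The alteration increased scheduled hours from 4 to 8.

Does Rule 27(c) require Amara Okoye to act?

(i) fixed location — met.
(ii) hours reduced — not met.
So (a) is satisfied (T OR F).
(i) no recent notice — not satisfied.
(ii) not employee-requested — not met.
(b): F OR F → false.
(c) schedule shift > 8h — met.
(1) = T AND F AND T = false.
(a) ≥ 20 at site — met.
(i) past probation — fails.
(ii) < 60 days' notice — not met.
(b) = F OR F = false.
(2): T AND F → false.
Overall: F OR F → false.
Exception (tenure ≥ 12 mo.) — not satisfied.
Result: main false OR exception false → false.

No — not required.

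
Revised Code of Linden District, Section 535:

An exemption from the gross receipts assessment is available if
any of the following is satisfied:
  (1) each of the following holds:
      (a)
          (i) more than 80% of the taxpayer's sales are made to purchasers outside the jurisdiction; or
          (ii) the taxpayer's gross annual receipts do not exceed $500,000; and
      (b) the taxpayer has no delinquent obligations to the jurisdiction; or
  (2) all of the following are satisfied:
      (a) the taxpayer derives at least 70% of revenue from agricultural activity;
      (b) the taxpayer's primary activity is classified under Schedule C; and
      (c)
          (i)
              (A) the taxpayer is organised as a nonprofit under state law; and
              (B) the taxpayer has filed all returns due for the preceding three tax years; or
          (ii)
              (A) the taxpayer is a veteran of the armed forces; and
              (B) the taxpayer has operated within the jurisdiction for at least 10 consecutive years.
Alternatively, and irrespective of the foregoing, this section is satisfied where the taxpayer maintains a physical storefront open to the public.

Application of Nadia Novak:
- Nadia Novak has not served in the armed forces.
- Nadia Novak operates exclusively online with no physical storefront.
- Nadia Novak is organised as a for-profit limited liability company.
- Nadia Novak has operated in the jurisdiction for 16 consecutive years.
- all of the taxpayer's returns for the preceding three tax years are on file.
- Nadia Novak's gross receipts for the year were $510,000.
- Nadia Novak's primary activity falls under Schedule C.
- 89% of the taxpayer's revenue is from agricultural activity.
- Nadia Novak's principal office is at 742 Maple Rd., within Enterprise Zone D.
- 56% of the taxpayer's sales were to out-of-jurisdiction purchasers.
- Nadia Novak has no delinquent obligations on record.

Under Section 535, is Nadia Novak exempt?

No — not exempt.

(i) >80% out-of-jur. sales — not satisfied.
(ii) receipts ≤ $500,000 — not met.
So (a) is not satisfied (F OR F).
(b) no delinquency — met.
So (1) is not satisfied (F AND T).
(a) ≥70% agricultural — satisfied.
(b) Schedule C activity — holds.
(A) nonprofit — fails.
(B) returns current — satisfied.
So (i) is not satisfied (F AND T).
(A) veteran — fails.
(B) ≥ 10 yrs in jurisdiction — met.
(ii) = F AND T = false.
(c): F OR F → false.
(2) = T AND T AND F = false.
So Overall is not satisfied (F OR F).
Exception (has storefront) — not satisfied.
Result: main false OR exception false → false.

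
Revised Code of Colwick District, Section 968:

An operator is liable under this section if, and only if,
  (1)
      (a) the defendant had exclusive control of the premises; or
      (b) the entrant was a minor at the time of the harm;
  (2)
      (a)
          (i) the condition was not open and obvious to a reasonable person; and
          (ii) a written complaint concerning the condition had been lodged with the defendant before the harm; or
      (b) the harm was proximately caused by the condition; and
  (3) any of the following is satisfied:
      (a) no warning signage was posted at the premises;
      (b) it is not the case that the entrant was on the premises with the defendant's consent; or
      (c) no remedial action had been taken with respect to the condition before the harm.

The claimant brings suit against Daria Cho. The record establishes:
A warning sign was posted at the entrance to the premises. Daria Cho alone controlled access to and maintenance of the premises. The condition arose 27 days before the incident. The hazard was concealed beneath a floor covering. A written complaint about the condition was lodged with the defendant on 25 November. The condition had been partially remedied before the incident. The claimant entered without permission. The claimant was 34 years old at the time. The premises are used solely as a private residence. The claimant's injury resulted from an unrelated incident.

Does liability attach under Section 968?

Yes — liable.

(a) exclusive control — satisfied.
(b) entrant a minor — not satisfied.
So (1) is satisfied (T OR F).
(i) not open/obvious — met.
(ii) complaint lodged — holds.
So (a) is satisfied (T AND T).
(b) proximate cause — fails.
So (2) is satisfied (T OR F).
(a) no signage posted — not satisfied.
(b) not (consent to enter) — met.
(c) no remedial action — not met.
So (3) is satisfied (F OR T OR F).
So Overall is satisfied (T AND T AND T).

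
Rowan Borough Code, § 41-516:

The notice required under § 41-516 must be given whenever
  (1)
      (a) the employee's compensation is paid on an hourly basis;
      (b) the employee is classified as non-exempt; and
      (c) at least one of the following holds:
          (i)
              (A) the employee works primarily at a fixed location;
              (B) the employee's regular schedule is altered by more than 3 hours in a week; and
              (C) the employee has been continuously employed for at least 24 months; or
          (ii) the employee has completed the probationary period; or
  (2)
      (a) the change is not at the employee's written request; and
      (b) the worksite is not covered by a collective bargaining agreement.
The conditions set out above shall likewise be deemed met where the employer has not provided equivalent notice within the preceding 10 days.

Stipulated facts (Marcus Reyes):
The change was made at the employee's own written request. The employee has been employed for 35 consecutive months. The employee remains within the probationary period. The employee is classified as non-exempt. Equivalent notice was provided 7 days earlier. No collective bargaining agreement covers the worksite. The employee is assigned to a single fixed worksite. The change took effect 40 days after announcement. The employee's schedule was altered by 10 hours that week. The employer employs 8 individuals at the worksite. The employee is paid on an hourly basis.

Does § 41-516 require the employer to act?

(a) hourly-paid — holds.
(b) non-exempt — satisfied.
(A) fixed location — met.
(B) schedule shift > 3h — satisfied.
(C) tenure ≥ 24 mo. — satisfied.
So (i) is satisfied (T AND T AND T).
(ii) past probation — fails.
So (c) is satisfied (T OR F).
(1) = T AND T AND T = true.
(a) not employee-requested — not satisfied.
(b) no CBA — met.
(2) = F AND T = false.
Overall: T OR F → true.
Exception (no recent notice) — not satisfied.
Result: main true OR exception false → true.

Yes — required.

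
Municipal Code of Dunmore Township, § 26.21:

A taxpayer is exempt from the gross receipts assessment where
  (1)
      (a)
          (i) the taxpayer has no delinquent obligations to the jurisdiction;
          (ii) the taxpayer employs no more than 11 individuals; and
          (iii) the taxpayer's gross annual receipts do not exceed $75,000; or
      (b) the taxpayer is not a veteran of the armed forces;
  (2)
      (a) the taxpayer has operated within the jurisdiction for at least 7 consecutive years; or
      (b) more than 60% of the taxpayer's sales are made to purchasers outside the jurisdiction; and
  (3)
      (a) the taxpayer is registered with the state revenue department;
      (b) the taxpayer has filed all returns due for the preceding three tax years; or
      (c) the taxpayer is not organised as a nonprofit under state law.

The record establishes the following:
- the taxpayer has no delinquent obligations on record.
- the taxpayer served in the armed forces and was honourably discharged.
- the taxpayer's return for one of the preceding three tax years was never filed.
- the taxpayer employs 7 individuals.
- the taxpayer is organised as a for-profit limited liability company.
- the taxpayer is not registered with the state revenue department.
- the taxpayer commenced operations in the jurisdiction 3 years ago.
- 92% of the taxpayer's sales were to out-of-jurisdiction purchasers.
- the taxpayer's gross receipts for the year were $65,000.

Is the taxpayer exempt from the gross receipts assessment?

Yes — exempt.

(i) no delinquency — holds.
(ii) ≤ 11 employees — satisfied.
(iii) receipts ≤ $75,000 — satisfied.
So (a) is satisfied (T AND T AND T).
(b) not (veteran) — fails.
(1) = T OR F = true.
(a) ≥ 7 yrs in jurisdiction — not satisfied.
(b) >60% out-of-jur. sales — holds.
(2) = F OR T = true.
(a) state-registered — not met.
(b) returns current — fails.
(c) not (nonprofit) — met.
So (3) is satisfied (F OR F OR T).
Overall = T AND T AND T = true.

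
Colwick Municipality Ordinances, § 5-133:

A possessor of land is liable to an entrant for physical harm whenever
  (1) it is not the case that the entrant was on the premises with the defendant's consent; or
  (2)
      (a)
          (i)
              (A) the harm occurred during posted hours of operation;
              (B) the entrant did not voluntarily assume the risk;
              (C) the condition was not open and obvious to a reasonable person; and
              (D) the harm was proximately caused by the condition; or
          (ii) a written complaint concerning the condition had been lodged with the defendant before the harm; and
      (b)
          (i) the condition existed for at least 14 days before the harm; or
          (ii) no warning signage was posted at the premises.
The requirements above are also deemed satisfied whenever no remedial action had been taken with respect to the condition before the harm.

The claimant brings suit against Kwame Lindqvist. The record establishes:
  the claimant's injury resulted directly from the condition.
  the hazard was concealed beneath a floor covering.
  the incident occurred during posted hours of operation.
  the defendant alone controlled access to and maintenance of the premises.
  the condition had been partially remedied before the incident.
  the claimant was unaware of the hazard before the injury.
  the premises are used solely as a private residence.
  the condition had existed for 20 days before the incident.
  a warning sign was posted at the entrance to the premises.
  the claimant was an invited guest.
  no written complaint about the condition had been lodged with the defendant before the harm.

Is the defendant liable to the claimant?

Yes — liable.

(1) not (consent to enter) — not satisfied.
(A) during posted hours — satisfied.
(B) no assumed risk — satisfied.
(C) not open/obvious — satisfied.
(D) proximate cause — met.
(i): T AND T AND T AND T → true.
(ii) complaint lodged — not satisfied.
(a) = T OR F = true.
(i) condition ≥14 days old — satisfied.
(ii) no signage posted — not met.
(b): T OR F → true.
So (2) is satisfied (T AND T).
Overall = F OR T = true.
Exception (no remedial action) — not satisfied.
Result: main true OR exception false → true.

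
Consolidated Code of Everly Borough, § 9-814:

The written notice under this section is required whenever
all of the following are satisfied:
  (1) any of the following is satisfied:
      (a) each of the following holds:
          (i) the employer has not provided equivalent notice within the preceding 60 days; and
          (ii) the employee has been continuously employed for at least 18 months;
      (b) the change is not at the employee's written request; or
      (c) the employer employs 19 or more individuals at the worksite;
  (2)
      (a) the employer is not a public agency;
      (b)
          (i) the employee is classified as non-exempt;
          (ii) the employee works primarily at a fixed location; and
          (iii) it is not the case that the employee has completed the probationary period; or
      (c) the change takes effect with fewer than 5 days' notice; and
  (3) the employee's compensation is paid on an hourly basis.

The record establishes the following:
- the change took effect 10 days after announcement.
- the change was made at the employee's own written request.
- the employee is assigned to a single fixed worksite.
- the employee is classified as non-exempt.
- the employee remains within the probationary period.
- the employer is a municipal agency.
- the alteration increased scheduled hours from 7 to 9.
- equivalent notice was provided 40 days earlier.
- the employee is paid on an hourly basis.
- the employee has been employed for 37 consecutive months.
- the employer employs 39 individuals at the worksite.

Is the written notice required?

(i) no recent notice — fails.
(ii) tenure ≥ 18 mo. — satisfied.
(a) = F AND T = false.
(b) not employee-requested — not satisfied.
(c) ≥ 19 at site — met.
So (1) is satisfied (F OR F OR T).
(a) not (public agency) — not met.
(i) non-exempt — holds.
(ii) fixed location — met.
(iii) not (past probation) — satisfied.
So (b) is satisfied (T AND T AND T).
(c) < 5 days' notice — not satisfied.
So (2) is satisfied (F OR T OR F).
(3) hourly-paid — holds.
Overall: T AND T AND T → true.

Yes — required.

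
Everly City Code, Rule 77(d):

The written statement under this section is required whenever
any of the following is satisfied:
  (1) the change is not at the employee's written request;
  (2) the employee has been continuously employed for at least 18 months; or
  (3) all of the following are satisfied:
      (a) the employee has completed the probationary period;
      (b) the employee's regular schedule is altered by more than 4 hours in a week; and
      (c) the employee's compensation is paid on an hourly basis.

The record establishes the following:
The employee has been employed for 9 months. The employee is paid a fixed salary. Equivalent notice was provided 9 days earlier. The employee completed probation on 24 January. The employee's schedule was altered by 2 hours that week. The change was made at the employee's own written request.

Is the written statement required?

(1) not employee-requested — not met.
(2) tenure ≥ 18 mo. — not satisfied.
(a) past probation — met.
(b) schedule shift > 4h — not met.
(c) hourly-paid — not met.
(3): T AND F AND F → false.
Overall = F OR F OR F = false.

No — not required.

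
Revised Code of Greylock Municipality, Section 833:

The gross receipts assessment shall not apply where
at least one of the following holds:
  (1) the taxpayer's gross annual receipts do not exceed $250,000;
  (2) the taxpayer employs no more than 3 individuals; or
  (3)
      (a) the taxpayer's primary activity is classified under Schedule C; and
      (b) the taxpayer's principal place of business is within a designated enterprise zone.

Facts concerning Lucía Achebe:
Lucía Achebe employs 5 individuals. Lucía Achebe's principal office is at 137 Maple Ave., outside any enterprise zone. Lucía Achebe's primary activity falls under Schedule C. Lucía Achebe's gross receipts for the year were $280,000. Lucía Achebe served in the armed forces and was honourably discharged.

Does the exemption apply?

(1) receipts ≤ $250,000 — fails.
(2) ≤ 3 employees — fails.
(a) Schedule C activity — satisfied.
(b) in enterprise zone — fails.
So (3) is not satisfied (T AND F).
Overall: F OR F OR F → false.

No — not exempt.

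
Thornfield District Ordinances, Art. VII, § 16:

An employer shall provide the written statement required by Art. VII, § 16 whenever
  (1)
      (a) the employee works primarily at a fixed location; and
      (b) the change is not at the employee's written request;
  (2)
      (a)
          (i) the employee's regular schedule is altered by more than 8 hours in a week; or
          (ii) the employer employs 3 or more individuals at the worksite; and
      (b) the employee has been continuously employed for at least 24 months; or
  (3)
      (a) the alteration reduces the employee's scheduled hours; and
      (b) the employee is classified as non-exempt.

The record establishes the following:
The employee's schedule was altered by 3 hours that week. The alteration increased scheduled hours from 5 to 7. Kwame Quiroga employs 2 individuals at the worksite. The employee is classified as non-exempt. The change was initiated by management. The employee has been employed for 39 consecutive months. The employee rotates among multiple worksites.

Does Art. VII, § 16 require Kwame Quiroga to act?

No — not required.

(a) fixed location — not met.
(b) not employee-requested — holds.
(1): F AND T → false.
(i) schedule shift > 8h — not satisfied.
(ii) ≥ 3 at site — not satisfied.
(a): F OR F → false.
(b) tenure ≥ 24 mo. — holds.
(2): F AND T → false.
(a) hours reduced — not satisfied.
(b) non-exempt — satisfied.
(3): F AND T → false.
Overall = F OR F OR F = false.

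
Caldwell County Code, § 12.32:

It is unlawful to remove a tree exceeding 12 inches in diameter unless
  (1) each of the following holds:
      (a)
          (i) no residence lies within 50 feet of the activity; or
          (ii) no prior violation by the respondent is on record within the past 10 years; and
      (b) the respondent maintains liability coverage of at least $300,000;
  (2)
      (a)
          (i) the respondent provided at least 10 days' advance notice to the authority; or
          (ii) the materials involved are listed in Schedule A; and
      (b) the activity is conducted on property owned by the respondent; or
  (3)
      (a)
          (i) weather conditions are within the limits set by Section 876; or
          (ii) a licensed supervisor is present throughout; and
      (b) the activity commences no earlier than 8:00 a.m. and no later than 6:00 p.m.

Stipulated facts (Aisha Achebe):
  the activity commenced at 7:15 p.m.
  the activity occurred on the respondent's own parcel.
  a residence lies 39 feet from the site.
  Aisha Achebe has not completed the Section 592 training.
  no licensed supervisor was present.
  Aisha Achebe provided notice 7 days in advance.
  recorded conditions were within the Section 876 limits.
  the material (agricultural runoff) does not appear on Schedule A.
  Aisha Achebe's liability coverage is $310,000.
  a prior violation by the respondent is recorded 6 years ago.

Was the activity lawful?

(i) no residence in 50 ft — fails.
(ii) no prior violation — not satisfied.
So (a) is not satisfied (F OR F).
(b) coverage ≥ $300,000 — met.
So (1) is not satisfied (F AND T).
(i) ≥10 days' notice — not met.
(ii) Schedule A material — not satisfied.
(a): F OR F → false.
(b) own property — satisfied.
(2) = F AND T = false.
(i) weather ok — satisfied.
(ii) supervisor present — not satisfied.
(a) = T OR F = true.
(b) start within hours — not satisfied.
(3) = T AND F = false.
Overall = F OR F OR F = false.

No — unlawful.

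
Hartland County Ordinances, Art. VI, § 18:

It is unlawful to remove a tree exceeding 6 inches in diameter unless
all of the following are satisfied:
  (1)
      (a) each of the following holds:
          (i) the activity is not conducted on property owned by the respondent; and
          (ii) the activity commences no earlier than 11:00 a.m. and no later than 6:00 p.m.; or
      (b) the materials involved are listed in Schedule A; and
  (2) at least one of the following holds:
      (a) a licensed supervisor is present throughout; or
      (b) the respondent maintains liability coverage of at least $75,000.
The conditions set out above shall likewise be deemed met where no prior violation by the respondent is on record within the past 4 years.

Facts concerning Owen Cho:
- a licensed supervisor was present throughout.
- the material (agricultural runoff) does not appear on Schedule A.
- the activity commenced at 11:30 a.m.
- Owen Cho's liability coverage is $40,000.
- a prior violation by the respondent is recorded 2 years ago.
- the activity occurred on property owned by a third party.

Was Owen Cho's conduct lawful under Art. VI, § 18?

(i) not (own property) — met.
(ii) start within hours — holds.
So (a) is satisfied (T AND T).
(b) Schedule A material — not satisfied.
(1): T OR F → true.
(a) supervisor present — satisfied.
(b) coverage ≥ $75,000 — fails.
(2): T OR F → true.
So Overall is satisfied (T AND T).
Exception (no prior violation) — not satisfied.
Result: main true OR exception false → true.

Yes — lawful.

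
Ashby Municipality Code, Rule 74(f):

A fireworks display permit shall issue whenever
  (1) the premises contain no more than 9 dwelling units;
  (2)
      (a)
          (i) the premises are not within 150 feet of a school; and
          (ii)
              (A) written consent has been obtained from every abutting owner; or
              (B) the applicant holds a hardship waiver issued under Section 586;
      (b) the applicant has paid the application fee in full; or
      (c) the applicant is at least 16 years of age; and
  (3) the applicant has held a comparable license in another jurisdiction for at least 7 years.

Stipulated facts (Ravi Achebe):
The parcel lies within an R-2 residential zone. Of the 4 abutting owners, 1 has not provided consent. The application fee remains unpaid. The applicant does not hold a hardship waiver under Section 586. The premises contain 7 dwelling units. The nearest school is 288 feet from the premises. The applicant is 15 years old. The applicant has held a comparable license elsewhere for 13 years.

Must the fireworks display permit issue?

No — denied.

(1) ≤ 9 units — met.
(i) ≥150 ft from school — holds.
(A) all abutters consent — not satisfied.
(B) hardship waiver — not satisfied.
So (ii) is not satisfied (F OR F).
So (a) is not satisfied (T AND F).
(b) fee paid — not met.
(c) age ≥ 16 — fails.
(2): F OR F OR F → false.
(3) prior license ≥ 7 yr — holds.
Overall: T AND F AND T → false.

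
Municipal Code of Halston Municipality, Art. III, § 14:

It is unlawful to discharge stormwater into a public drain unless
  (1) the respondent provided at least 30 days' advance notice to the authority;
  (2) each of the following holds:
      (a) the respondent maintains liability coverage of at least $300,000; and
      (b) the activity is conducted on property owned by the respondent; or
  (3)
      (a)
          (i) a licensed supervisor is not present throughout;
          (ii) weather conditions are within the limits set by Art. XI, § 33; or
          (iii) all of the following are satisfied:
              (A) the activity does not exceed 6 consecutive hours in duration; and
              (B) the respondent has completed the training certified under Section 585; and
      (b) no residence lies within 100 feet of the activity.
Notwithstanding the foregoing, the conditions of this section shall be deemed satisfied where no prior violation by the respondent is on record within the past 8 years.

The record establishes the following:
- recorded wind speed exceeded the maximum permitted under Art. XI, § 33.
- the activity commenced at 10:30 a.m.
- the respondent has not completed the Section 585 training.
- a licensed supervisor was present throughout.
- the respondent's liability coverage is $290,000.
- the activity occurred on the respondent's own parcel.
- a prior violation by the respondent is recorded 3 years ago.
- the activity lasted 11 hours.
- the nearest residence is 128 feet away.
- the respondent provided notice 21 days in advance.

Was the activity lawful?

(1) ≥30 days' notice — fails.
(a) coverage ≥ $300,000 — not satisfied.
(b) own property — satisfied.
(2): F AND T → false.
(i) not (supervisor present) — fails.
(ii) weather ok — not satisfied.
(A) ≤ 6 hrs duration — not satisfied.
(B) training certified — not satisfied.
So (iii) is not satisfied (F AND F).
(a): F OR F OR F → false.
(b) no residence in 100 ft — holds.
(3) = F AND T = false.
Overall: F OR F OR F → false.
Exception (no prior violation) — not satisfied.
Result: main false OR exception false → false.

No — unlawful.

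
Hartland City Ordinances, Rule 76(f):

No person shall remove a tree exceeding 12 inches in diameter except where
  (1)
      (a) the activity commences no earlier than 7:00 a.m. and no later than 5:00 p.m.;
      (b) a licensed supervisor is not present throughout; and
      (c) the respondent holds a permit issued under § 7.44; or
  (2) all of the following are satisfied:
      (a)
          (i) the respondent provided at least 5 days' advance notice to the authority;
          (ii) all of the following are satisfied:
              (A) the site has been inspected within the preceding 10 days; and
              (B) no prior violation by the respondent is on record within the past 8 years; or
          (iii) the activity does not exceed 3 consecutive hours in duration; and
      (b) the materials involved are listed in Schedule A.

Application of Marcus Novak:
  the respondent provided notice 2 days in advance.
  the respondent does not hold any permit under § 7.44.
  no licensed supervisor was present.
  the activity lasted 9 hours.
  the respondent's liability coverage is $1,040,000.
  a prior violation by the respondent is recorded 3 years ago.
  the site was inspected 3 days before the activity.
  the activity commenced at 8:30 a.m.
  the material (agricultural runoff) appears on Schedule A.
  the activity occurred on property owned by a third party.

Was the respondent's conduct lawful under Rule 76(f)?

(a) start within hours — met.
(b) not (supervisor present) — satisfied.
(c) holds permit — not met.
So (1) is not satisfied (T AND T AND F).
(i) ≥5 days' notice — not met.
(A) site inspected — met.
(B) no prior violation — not met.
(ii) = T AND F = false.
(iii) ≤ 3 hrs duration — not met.
So (a) is not satisfied (F OR F OR F).
(b) Schedule A material — holds.
(2) = F AND T = false.
So Overall is not satisfied (F OR F).

No — unlawful.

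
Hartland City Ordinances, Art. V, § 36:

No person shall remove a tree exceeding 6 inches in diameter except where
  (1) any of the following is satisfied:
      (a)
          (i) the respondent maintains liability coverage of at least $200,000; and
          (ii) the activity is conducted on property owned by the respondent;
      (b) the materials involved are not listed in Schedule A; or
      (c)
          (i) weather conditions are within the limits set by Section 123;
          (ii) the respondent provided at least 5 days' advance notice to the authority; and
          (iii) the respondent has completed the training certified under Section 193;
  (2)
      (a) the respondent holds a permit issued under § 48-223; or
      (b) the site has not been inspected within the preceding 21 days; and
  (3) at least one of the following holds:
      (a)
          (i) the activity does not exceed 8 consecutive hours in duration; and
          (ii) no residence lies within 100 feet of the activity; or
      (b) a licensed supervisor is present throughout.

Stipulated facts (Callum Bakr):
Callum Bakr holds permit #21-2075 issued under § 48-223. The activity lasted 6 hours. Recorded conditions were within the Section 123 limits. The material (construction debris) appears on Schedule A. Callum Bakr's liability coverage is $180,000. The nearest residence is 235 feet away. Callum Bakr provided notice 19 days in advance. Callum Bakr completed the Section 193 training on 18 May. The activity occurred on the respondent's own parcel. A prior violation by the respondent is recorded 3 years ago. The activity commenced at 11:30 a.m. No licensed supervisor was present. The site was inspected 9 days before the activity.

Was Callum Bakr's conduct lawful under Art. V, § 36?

Yes — lawful.

(i) coverage ≥ $200,000 — not satisfied.
(ii) own property — met.
So (a) is not satisfied (F AND T).
(b) not (Schedule A material) — fails.
(i) weather ok — holds.
(ii) ≥5 days' notice — met.
(iii) training certified — holds.
(c): T AND T AND T → true.
(1) = F OR F OR T = true.
(a) holds permit — satisfied.
(b) not (site inspected) — fails.
(2) = T OR F = true.
(i) ≤ 8 hrs duration — met.
(ii) no residence in 100 ft — satisfied.
So (a) is satisfied (T AND T).
(b) supervisor present — fails.
(3) = T OR F = true.
Overall: T AND T AND T → true.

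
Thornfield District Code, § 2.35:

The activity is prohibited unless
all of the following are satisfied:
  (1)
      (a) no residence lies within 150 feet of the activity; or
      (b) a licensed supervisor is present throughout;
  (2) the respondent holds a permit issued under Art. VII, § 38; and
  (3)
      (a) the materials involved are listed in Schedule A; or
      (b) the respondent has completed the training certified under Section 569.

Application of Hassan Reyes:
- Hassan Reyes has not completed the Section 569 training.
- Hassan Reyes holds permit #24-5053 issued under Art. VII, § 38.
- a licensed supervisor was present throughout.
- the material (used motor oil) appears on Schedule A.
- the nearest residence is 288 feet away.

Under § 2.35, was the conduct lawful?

Yes — lawful.

(a) no residence in 150 ft — met.
(b) supervisor present — met.
(1) = T OR T = true.
(2) holds permit — satisfied.
(a) Schedule A material — holds.
(b) training certified — fails.
(3) = T OR F = true.
Overall: T AND T AND T → true.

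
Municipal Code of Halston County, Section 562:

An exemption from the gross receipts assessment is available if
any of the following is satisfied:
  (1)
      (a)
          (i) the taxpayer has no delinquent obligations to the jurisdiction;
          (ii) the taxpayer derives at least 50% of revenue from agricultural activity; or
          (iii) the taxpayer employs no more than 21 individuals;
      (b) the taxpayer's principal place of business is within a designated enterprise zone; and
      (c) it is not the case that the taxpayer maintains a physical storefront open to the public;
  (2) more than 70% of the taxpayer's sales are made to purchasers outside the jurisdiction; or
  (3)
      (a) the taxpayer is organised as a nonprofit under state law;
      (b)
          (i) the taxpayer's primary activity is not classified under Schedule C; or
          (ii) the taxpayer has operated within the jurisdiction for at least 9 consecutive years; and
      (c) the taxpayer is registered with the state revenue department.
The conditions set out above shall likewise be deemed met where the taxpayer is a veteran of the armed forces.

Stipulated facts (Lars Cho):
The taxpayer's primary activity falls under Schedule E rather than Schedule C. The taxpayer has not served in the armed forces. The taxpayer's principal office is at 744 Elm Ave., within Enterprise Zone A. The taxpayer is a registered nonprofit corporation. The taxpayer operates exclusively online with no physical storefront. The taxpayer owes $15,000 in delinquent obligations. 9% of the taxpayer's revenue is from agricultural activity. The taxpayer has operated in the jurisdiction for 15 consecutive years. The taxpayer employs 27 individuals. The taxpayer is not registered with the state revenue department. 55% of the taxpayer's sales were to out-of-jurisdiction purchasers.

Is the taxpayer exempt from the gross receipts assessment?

(i) no delinquency — fails.
(ii) ≥50% agricultural — not met.
(iii) ≤ 21 employees — fails.
(a) = F OR F OR F = false.
(b) in enterprise zone — met.
(c) not (has storefront) — holds.
(1) = F AND T AND T = false.
(2) >70% out-of-jur. sales — not met.
(a) nonprofit — holds.
(i) not (Schedule C activity) — satisfied.
(ii) ≥ 9 yrs in jurisdiction — holds.
So (b) is satisfied (T OR T).
(c) state-registered — fails.
(3) = T AND T AND F = false.
Overall = F OR F OR F = false.
Exception (veteran) — not satisfied.
Result: main false OR exception false → false.

No — not exempt.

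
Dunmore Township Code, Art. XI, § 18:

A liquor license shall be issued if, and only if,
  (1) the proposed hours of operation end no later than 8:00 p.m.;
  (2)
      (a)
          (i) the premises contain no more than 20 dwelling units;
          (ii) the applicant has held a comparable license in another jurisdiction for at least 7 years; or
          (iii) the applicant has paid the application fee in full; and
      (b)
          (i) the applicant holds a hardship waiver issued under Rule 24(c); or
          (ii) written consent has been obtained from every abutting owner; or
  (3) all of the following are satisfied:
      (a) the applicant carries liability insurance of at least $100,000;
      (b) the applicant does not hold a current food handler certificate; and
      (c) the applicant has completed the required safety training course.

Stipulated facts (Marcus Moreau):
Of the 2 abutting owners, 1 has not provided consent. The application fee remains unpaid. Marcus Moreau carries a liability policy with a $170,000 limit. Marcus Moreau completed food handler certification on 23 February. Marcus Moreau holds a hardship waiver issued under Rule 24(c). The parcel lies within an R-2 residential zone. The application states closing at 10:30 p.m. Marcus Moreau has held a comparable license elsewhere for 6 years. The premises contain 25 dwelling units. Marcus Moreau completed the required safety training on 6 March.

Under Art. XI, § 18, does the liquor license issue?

No — denied.

(1) closes by 8 p.m. — fails.
(i) ≤ 20 units — fails.
(ii) prior license ≥ 7 yr — not met.
(iii) fee paid — not met.
(a) = F OR F OR F = false.
(i) hardship waiver — met.
(ii) all abutters consent — not met.
(b): T OR F → true.
So (2) is not satisfied (F AND T).
(a) insurance ≥ $100,000 — holds.
(b) not (food handler cert.) — not met.
(c) safety training — satisfied.
So (3) is not satisfied (T AND F AND T).
Overall: F OR F OR F → false.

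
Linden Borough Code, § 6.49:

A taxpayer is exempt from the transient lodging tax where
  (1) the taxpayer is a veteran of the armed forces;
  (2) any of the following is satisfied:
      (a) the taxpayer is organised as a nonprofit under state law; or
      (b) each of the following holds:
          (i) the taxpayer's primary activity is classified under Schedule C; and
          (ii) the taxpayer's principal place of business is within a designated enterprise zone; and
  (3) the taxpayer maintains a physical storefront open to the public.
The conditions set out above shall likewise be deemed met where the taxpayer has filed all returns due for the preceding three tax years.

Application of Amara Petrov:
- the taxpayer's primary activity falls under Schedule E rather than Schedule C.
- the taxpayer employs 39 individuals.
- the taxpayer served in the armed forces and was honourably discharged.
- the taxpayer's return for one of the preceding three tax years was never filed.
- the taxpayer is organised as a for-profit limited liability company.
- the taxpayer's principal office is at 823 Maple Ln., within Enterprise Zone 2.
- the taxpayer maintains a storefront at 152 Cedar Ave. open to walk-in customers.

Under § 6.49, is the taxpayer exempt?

(1) veteran — met.
(a) nonprofit — fails.
(i) Schedule C activity — not satisfied.
(ii) in enterprise zone — met.
(b) = F AND T = false.
So (2) is not satisfied (F OR F).
(3) has storefront — holds.
So Overall is not satisfied (T AND F AND T).
Exception (returns current) — not satisfied.
Result: main false OR exception false → false.

No — not exempt.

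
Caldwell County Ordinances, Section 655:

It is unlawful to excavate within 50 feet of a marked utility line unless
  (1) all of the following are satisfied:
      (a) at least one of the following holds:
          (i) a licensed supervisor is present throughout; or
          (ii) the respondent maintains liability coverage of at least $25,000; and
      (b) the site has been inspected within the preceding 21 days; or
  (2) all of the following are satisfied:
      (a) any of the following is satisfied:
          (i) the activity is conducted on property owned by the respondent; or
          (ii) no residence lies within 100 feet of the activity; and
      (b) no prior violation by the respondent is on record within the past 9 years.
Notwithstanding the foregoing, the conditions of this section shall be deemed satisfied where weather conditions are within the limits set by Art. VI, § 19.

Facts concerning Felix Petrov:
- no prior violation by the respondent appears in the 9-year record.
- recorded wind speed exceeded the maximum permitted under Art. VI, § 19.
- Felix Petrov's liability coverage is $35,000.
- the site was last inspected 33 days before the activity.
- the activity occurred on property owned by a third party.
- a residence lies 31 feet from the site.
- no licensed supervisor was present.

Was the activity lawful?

(i) supervisor present — not met.
(ii) coverage ≥ $25,000 — satisfied.
So (a) is satisfied (F OR T).
(b) site inspected — fails.
(1): T AND F → false.
(i) own property — not met.
(ii) no residence in 100 ft — not satisfied.
So (a) is not satisfied (F OR F).
(b) no prior violation — satisfied.
(2) = F AND T = false.
So Overall is not satisfied (F OR F).
Exception (weather ok) — not satisfied.
Result: main false OR exception false → false.

No — unlawful.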